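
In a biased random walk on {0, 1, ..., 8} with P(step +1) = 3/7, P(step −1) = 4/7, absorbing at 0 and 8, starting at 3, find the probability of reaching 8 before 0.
P(hit 8 before 0) = (1 − (4/3)^3) / (1 − (4/3)^8) = 8991/58975

Let u_k denote P(reach 8 before 0 | start at k). Boundary: u_0 = 0, u_8 = 1. Recurrence: u_k = 3/7·u_{k+1} + 4/7·u_{k-1} for 1 ≤ k ≤ 7. Try u_k = A + B·r^k with r = q/p = (4/7)/(3/7) = 4/3. Substitution satisfies the recurrence; boundary conditions give:
  u_k = (1 − r^k) / (1 − r^N) = (1 − (4/3)^3) / (1 − (4/3)^8) = 8991/58975.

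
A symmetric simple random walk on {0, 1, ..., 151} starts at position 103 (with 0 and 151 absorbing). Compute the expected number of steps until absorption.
E[τ | X_0 = 103] = 4944

Let v_k = E[τ | X_0 = k]. Boundary: v_0 = v_151 = 0. Recurrence: v_k = 1 + (v_{k-1} + v_{k+1})/2 for 1 ≤ k ≤ 150. The particular solution to v_k − (v_{k-1} + v_{k+1})/2 = 1 is v_k = −k^2. Adding homogeneous solution A + B k and matching boundaries gives v_k = k (151 − k). Substituting k = 103: v_103 = 103 · 48 = 4944.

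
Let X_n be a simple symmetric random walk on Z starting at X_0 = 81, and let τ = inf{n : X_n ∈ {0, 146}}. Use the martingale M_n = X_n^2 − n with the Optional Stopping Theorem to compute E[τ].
E[τ] = 5265

M_n = X_n^2 − n is a martingale (since E[X_{n+1}^2 | F_n] = X_n^2 + 1). By OST (τ has finite mean in a bounded region), E[M_τ] = E[M_0] = X_0^2 − 0 = 81^2 = 6561. Also E[M_τ] = E[X_τ^2] − E[τ]. The walk exits at 0 or 146, with P(hit 146 first) = 81/146, so E[X_τ^2] = 146^2 · 81/146 + 0 = 11826. Thus E[τ] = E[X_τ^2] − E[M_τ] = 11826 − 6561 = 5265 = 81(146 − 81) = 5265.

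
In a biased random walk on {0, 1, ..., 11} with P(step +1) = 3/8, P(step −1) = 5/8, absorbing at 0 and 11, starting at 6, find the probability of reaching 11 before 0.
P(hit 11 before 0) = (1 − (5/3)^6) / (1 − (5/3)^11) = 1809864/24325489

Let u_k denote P(reach 11 before 0 | start at k). Boundary: u_0 = 0, u_11 = 1. Recurrence: u_k = 3/8·u_{k+1} + 5/8·u_{k-1} for 1 ≤ k ≤ 10. Try u_k = A + B·r^k with r = q/p = (5/8)/(3/8) = 5/3. Substitution satisfies the recurrence; boundary conditions give:
  u_k = (1 − r^k) / (1 − r^N) = (1 − (5/3)^6) / (1 − (5/3)^11) = 1809864/24325489.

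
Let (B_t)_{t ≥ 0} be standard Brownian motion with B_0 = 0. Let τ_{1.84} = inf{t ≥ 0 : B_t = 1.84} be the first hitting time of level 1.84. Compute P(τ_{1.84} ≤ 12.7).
P(τ_{1.84} ≤ 12.7) = 2(1 − Φ(1.84/√12.7)) = 2(1 − Φ(0.5163)) ≈ 0.6056

By the reflection principle for standard BM, P(τ_b ≤ t) = 2 · P(B_t ≥ b). Since B_t ~ N(0, t), P(B_t ≥ 1.84) = 1 − Φ(1.84/√t) = 1 − Φ(1.84/√12.7) = 1 − Φ(0.5163) ≈ 0.30282. Doubling: P(τ_{1.84} ≤ 12.7) ≈ 2 · 0.30282 = 0.60564 ≈ 0.6056.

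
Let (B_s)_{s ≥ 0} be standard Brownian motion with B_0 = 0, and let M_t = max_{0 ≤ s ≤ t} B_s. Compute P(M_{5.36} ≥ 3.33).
P(M_{5.36} ≥ 3.33) = 2·P(B_{5.36} ≥ 3.33) = 2(1 − Φ(3.33/√5.36)) ≈ 0.1503

By the reflection principle for Brownian motion, P(M_t ≥ a) = 2 · P(B_t ≥ a) for a ≥ 0. Since B_t ~ N(0, t), P(B_t ≥ 3.33) = 1 − Φ(3.33/√t) = 1 − Φ(3.33/√5.36) = 1 − Φ(1.4383). So
  P(M_{5.36} ≥ 3.33) = 2(1 − Φ(1.4383)) ≈ 0.1503.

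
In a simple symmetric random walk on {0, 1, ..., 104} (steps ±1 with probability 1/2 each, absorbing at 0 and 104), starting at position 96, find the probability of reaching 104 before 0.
P(hit 104 before 0) = 96/104 = 12/13

Let u_k = P(hit 104 before 0 | start at k). Then u_0 = 0, u_104 = 1, and u_k = u_{k-1}/2 + u_{k+1}/2 for 1 ≤ k ≤ 103. This harmonic recurrence is solved by u_k = k/104, giving u_96 = 96/104 = 12/13.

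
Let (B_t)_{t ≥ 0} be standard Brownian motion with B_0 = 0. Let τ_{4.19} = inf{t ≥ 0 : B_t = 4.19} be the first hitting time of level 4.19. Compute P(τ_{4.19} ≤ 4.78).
P(τ_{4.19} ≤ 4.78) = 2(1 − Φ(4.19/√4.78)) = 2(1 − Φ(1.9165)) ≈ 0.0553

By the reflection principle for standard BM, P(τ_b ≤ t) = 2 · P(B_t ≥ b). Since B_t ~ N(0, t), P(B_t ≥ 4.19) = 1 − Φ(4.19/√t) = 1 − Φ(4.19/√4.78) = 1 − Φ(1.9165) ≈ 0.02765. Doubling: P(τ_{4.19} ≤ 4.78) ≈ 2 · 0.02765 = 0.05530 ≈ 0.0553.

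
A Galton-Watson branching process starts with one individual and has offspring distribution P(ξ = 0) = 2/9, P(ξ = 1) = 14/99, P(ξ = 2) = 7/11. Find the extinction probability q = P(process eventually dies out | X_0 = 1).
q = 22/63

The pgf is f(s) = 2/9 + 14/99·s + 7/11·s². The extinction probability q is the smallest fixed point of f in [0, 1]. Setting s = f(s):
  7/11·s² + (14/99 − 1)·s + 2/9 = 0
  7/11·s² − (2/9 + 7/11)·s + 2/9 = 0
which factors as (s − 1)·(7/11·s − 2/9) = 0, giving roots s = 1 and s = (2/9)/(7/11) = 22/63.
Mean offspring μ = 14/99 + 2·7/11 = 140/99 > 1 (supercritical), so q < 1. The extinction probability is the smaller root: q = (2/9)/(7/11) = 22/63.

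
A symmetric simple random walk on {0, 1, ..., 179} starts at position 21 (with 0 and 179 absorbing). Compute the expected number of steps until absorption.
E[τ | X_0 = 21] = 3318

Let v_k = E[τ | X_0 = k]. Boundary: v_0 = v_179 = 0. Recurrence: v_k = 1 + (v_{k-1} + v_{k+1})/2 for 1 ≤ k ≤ 178. The particular solution to v_k − (v_{k-1} + v_{k+1})/2 = 1 is v_k = −k^2. Adding homogeneous solution A + B k and matching boundaries gives v_k = k (179 − k). Substituting k = 21: v_21 = 21 · 158 = 3318.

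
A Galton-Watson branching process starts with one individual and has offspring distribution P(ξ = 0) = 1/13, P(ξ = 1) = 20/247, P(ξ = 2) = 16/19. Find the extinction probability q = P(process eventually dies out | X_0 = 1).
q = 19/208

The pgf is f(s) = 1/13 + 20/247·s + 16/19·s². The extinction probability q is the smallest fixed point of f in [0, 1]. Setting s = f(s):
  16/19·s² + (20/247 − 1)·s + 1/13 = 0
  16/19·s² − (1/13 + 16/19)·s + 1/13 = 0
which factors as (s − 1)·(16/19·s − 1/13) = 0, giving roots s = 1 and s = (1/13)/(16/19) = 19/208.
Mean offspring μ = 20/247 + 2·16/19 = 436/247 > 1 (supercritical), so q < 1. The extinction probability is the smaller root: q = (1/13)/(16/19) = 19/208.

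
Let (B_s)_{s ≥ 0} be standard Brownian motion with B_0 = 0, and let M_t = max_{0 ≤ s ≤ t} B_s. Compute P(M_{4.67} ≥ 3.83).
P(M_{4.67} ≥ 3.83) = 2·P(B_{4.67} ≥ 3.83) = 2(1 − Φ(3.83/√4.67)) ≈ 0.0763

By the reflection principle for Brownian motion, P(M_t ≥ a) = 2 · P(B_t ≥ a) for a ≥ 0. Since B_t ~ N(0, t), P(B_t ≥ 3.83) = 1 − Φ(3.83/√t) = 1 − Φ(3.83/√4.67) = 1 − Φ(1.7723). So
  P(M_{4.67} ≥ 3.83) = 2(1 − Φ(1.7723)) ≈ 0.0763.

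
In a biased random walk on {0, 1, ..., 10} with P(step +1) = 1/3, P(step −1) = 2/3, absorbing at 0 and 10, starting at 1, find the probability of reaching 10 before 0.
P(hit 10 before 0) = (1 − (2)^1) / (1 − (2)^10) = 1/1023

Let u_k denote P(reach 10 before 0 | start at k). Boundary: u_0 = 0, u_10 = 1. Recurrence: u_k = 1/3·u_{k+1} + 2/3·u_{k-1} for 1 ≤ k ≤ 9. Try u_k = A + B·r^k with r = q/p = (2/3)/(1/3) = 2. Substitution satisfies the recurrence; boundary conditions give:
  u_k = (1 − r^k) / (1 − r^N) = (1 − (2)^1) / (1 − (2)^10) = 1/1023.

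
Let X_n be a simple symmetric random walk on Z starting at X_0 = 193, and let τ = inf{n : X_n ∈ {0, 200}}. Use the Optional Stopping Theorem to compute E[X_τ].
E[X_τ] = 193

X_n is a martingale and τ is a bounded-mean stopping time (indeed τ is finite a.s. with bounded expectation since the walk is in a bounded region). By the OST, E[X_τ] = E[X_0] = 193. Equivalently: E[X_τ] = 200 · P(hit 200 first) + 0 · P(hit 0 first) = 200 · (193/200) = 193.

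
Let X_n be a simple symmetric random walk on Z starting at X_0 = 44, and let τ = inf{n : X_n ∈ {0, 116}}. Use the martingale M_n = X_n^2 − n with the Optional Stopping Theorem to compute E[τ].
E[τ] = 3168

M_n = X_n^2 − n is a martingale (since E[X_{n+1}^2 | F_n] = X_n^2 + 1). By OST (τ has finite mean in a bounded region), E[M_τ] = E[M_0] = X_0^2 − 0 = 44^2 = 1936. Also E[M_τ] = E[X_τ^2] − E[τ]. The walk exits at 0 or 116, with P(hit 116 first) = 44/116, so E[X_τ^2] = 116^2 · 44/116 + 0 = 5104. Thus E[τ] = E[X_τ^2] − E[M_τ] = 5104 − 1936 = 3168 = 44(116 − 44) = 3168.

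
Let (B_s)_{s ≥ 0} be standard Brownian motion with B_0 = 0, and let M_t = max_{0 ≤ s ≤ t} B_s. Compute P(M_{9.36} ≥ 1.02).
P(M_{9.36} ≥ 1.02) = 2·P(B_{9.36} ≥ 1.02) = 2(1 − Φ(1.02/√9.36)) ≈ 0.7388

By the reflection principle for Brownian motion, P(M_t ≥ a) = 2 · P(B_t ≥ a) for a ≥ 0. Since B_t ~ N(0, t), P(B_t ≥ 1.02) = 1 − Φ(1.02/√t) = 1 − Φ(1.02/√9.36) = 1 − Φ(0.3334). So
  P(M_{9.36} ≥ 1.02) = 2(1 − Φ(0.3334)) ≈ 0.7388.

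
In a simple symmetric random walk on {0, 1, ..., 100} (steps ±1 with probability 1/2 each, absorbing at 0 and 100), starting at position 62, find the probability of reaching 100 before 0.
P(hit 100 before 0) = 62/100 = 31/50

Let u_k = P(hit 100 before 0 | start at k). Then u_0 = 0, u_100 = 1, and u_k = u_{k-1}/2 + u_{k+1}/2 for 1 ≤ k ≤ 99. This harmonic recurrence is solved by u_k = k/100, giving u_62 = 62/100 = 31/50.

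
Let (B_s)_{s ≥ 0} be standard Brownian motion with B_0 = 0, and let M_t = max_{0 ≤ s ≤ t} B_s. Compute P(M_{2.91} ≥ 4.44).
P(M_{2.91} ≥ 4.44) = 2·P(B_{2.91} ≥ 4.44) = 2(1 − Φ(4.44/√2.91)) ≈ 0.0092

By the reflection principle for Brownian motion, P(M_t ≥ a) = 2 · P(B_t ≥ a) for a ≥ 0. Since B_t ~ N(0, t), P(B_t ≥ 4.44) = 1 − Φ(4.44/√t) = 1 − Φ(4.44/√2.91) = 1 − Φ(2.6028). So
  P(M_{2.91} ≥ 4.44) = 2(1 − Φ(2.6028)) ≈ 0.0092.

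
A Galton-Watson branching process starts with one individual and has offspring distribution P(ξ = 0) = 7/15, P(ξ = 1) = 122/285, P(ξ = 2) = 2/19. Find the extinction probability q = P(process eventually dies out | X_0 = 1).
q = 1

Mean offspring μ = 0·7/15 + 1·122/285 + 2·2/19 = 182/285 ≤ 1. For μ ≤ 1 with offspring not concentrated at 1, the Galton-Watson process goes extinct almost surely, so q = 1.
(Algebraic check: The pgf is f(s) = 7/15 + 122/285·s + 2/19·s². The extinction probability q is the smallest fixed point of f in [0, 1]. Setting s = f(s):
  2/19·s² + (122/285 − 1)·s + 7/15 = 0
  2/19·s² − (7/15 + 2/19)·s + 7/15 = 0
which factors as (s − 1)·(2/19·s − 7/15) = 0, giving roots s = 1 and s = (7/15)/(2/19) = 133/30. Since 133/30 ≥ 1, the smallest root in [0, 1] is s = 1.)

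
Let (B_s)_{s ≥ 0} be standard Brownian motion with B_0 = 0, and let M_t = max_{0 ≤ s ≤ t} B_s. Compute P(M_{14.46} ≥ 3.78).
P(M_{14.46} ≥ 3.78) = 2·P(B_{14.46} ≥ 3.78) = 2(1 − Φ(3.78/√14.46)) ≈ 0.3202

By the reflection principle for Brownian motion, P(M_t ≥ a) = 2 · P(B_t ≥ a) for a ≥ 0. Since B_t ~ N(0, t), P(B_t ≥ 3.78) = 1 − Φ(3.78/√t) = 1 − Φ(3.78/√14.46) = 1 − Φ(0.9940). So
  P(M_{14.46} ≥ 3.78) = 2(1 − Φ(0.9940)) ≈ 0.3202.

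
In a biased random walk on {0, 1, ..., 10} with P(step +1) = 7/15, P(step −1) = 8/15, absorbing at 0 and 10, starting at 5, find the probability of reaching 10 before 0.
P(hit 10 before 0) = (1 − (8/7)^5) / (1 − (8/7)^10) = 16807/49575

Let u_k denote P(reach 10 before 0 | start at k). Boundary: u_0 = 0, u_10 = 1. Recurrence: u_k = 7/15·u_{k+1} + 8/15·u_{k-1} for 1 ≤ k ≤ 9. Try u_k = A + B·r^k with r = q/p = (8/15)/(7/15) = 8/7. Substitution satisfies the recurrence; boundary conditions give:
  u_k = (1 − r^k) / (1 − r^N) = (1 − (8/7)^5) / (1 − (8/7)^10) = 16807/49575.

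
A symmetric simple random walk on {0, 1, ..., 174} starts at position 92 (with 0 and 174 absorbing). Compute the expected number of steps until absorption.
E[τ | X_0 = 92] = 7544

Let v_k = E[τ | X_0 = k]. Boundary: v_0 = v_174 = 0. Recurrence: v_k = 1 + (v_{k-1} + v_{k+1})/2 for 1 ≤ k ≤ 173. The particular solution to v_k − (v_{k-1} + v_{k+1})/2 = 1 is v_k = −k^2. Adding homogeneous solution A + B k and matching boundaries gives v_k = k (174 − k). Substituting k = 92: v_92 = 92 · 82 = 7544.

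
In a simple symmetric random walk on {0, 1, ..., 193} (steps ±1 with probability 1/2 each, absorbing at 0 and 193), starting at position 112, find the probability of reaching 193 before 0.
P(hit 193 before 0) = 112/193

Let u_k = P(hit 193 before 0 | start at k). Then u_0 = 0, u_193 = 1, and u_k = u_{k-1}/2 + u_{k+1}/2 for 1 ≤ k ≤ 192. This harmonic recurrence is solved by u_k = k/193, giving u_112 = 112/193.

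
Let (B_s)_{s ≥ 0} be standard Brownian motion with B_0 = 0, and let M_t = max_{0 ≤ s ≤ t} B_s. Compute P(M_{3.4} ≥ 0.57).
P(M_{3.4} ≥ 0.57) = 2·P(B_{3.4} ≥ 0.57) = 2(1 − Φ(0.57/√3.4)) ≈ 0.7572

By the reflection principle for Brownian motion, P(M_t ≥ a) = 2 · P(B_t ≥ a) for a ≥ 0. Since B_t ~ N(0, t), P(B_t ≥ 0.57) = 1 − Φ(0.57/√t) = 1 − Φ(0.57/√3.4) = 1 − Φ(0.3091). So
  P(M_{3.4} ≥ 0.57) = 2(1 − Φ(0.3091)) ≈ 0.7572.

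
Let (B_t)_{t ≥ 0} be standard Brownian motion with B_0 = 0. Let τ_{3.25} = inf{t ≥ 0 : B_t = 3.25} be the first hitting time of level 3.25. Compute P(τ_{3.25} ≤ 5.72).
P(τ_{3.25} ≤ 5.72) = 2(1 − Φ(3.25/√5.72)) = 2(1 − Φ(1.3589)) ≈ 0.1742

By the reflection principle for standard BM, P(τ_b ≤ t) = 2 · P(B_t ≥ b). Since B_t ~ N(0, t), P(B_t ≥ 3.25) = 1 − Φ(3.25/√t) = 1 − Φ(3.25/√5.72) = 1 − Φ(1.3589) ≈ 0.08709. Doubling: P(τ_{3.25} ≤ 5.72) ≈ 2 · 0.08709 = 0.17418 ≈ 0.1742.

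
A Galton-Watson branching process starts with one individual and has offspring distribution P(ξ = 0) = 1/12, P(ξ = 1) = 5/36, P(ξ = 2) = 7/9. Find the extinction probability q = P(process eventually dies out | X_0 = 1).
q = 3/28

The pgf is f(s) = 1/12 + 5/36·s + 7/9·s². The extinction probability q is the smallest fixed point of f in [0, 1]. Setting s = f(s):
  7/9·s² + (5/36 − 1)·s + 1/12 = 0
  7/9·s² − (1/12 + 7/9)·s + 1/12 = 0
which factors as (s − 1)·(7/9·s − 1/12) = 0, giving roots s = 1 and s = (1/12)/(7/9) = 3/28.
Mean offspring μ = 5/36 + 2·7/9 = 61/36 > 1 (supercritical), so q < 1. The extinction probability is the smaller root: q = (1/12)/(7/9) = 3/28.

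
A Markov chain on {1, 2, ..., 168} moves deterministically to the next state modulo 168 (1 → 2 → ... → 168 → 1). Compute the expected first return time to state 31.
E[T_31 | X_0 = 31] = 168

The chain cycles deterministically, so starting at state 31 it returns in exactly 168 steps. Equivalently, the stationary distribution is uniform π_j = 1/168 for every state j, so by Kac's formula E[T_31] = 1/π_31 = 168.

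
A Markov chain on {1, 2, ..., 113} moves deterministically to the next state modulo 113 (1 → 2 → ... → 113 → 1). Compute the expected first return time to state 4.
E[T_4 | X_0 = 4] = 113

The chain cycles deterministically, so starting at state 4 it returns in exactly 113 steps. Equivalently, the stationary distribution is uniform π_j = 1/113 for every state j, so by Kac's formula E[T_4] = 1/π_4 = 113.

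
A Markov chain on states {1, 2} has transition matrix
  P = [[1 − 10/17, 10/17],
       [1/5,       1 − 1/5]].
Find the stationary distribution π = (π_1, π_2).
π_1 = 17/67, π_2 = 50/67

Solve πP = π with π_1 + π_2 = 1. From πP = π: π_1 · (1 − 10/17) + π_2 · 1/5 = π_1 ⇒ π_2 · 1/5 = π_1 · 10/17 ⇒ π_2/π_1 = (10/17)/(1/5) = 50/17. Together with π_1 + π_2 = 1:
  π_1 = (1/5)/(10/17 + 1/5) = (1/5)/(67/85) = 17/67,
  π_2 = (10/17)/(10/17 + 1/5) = (10/17)/(67/85) = 50/67.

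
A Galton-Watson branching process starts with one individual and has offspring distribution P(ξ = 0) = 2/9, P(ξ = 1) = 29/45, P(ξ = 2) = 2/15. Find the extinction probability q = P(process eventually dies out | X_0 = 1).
q = 1

Mean offspring μ = 0·2/9 + 1·29/45 + 2·2/15 = 41/45 ≤ 1. For μ ≤ 1 with offspring not concentrated at 1, the Galton-Watson process goes extinct almost surely, so q = 1.
(Algebraic check: The pgf is f(s) = 2/9 + 29/45·s + 2/15·s². The extinction probability q is the smallest fixed point of f in [0, 1]. Setting s = f(s):
  2/15·s² + (29/45 − 1)·s + 2/9 = 0
  2/15·s² − (2/9 + 2/15)·s + 2/9 = 0
which factors as (s − 1)·(2/15·s − 2/9) = 0, giving roots s = 1 and s = (2/9)/(2/15) = 5/3. Since 5/3 ≥ 1, the smallest root in [0, 1] is s = 1.)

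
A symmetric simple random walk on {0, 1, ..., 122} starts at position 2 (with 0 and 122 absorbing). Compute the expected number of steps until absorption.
E[τ | X_0 = 2] = 240

Let v_k = E[τ | X_0 = k]. Boundary: v_0 = v_122 = 0. Recurrence: v_k = 1 + (v_{k-1} + v_{k+1})/2 for 1 ≤ k ≤ 121. The particular solution to v_k − (v_{k-1} + v_{k+1})/2 = 1 is v_k = −k^2. Adding homogeneous solution A + B k and matching boundaries gives v_k = k (122 − k). Substituting k = 2: v_2 = 2 · 120 = 240.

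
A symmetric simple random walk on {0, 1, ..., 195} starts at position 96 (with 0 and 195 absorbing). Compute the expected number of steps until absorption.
E[τ | X_0 = 96] = 9504

Let v_k = E[τ | X_0 = k]. Boundary: v_0 = v_195 = 0. Recurrence: v_k = 1 + (v_{k-1} + v_{k+1})/2 for 1 ≤ k ≤ 194. The particular solution to v_k − (v_{k-1} + v_{k+1})/2 = 1 is v_k = −k^2. Adding homogeneous solution A + B k and matching boundaries gives v_k = k (195 − k). Substituting k = 96: v_96 = 96 · 99 = 9504.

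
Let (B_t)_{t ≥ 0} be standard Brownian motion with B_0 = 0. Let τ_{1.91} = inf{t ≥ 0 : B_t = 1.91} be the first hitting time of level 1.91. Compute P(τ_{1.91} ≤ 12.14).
P(τ_{1.91} ≤ 12.14) = 2(1 − Φ(1.91/√12.14)) = 2(1 − Φ(0.5482)) ≈ 0.5836

By the reflection principle for standard BM, P(τ_b ≤ t) = 2 · P(B_t ≥ b). Since B_t ~ N(0, t), P(B_t ≥ 1.91) = 1 − Φ(1.91/√t) = 1 − Φ(1.91/√12.14) = 1 − Φ(0.5482) ≈ 0.29178. Doubling: P(τ_{1.91} ≤ 12.14) ≈ 2 · 0.29178 = 0.58356 ≈ 0.5836.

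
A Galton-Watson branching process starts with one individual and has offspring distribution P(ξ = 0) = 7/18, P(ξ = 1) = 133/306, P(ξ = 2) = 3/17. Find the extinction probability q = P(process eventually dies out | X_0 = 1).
q = 1

Mean offspring μ = 0·7/18 + 1·133/306 + 2·3/17 = 241/306 ≤ 1. For μ ≤ 1 with offspring not concentrated at 1, the Galton-Watson process goes extinct almost surely, so q = 1.
(Algebraic check: The pgf is f(s) = 7/18 + 133/306·s + 3/17·s². The extinction probability q is the smallest fixed point of f in [0, 1]. Setting s = f(s):
  3/17·s² + (133/306 − 1)·s + 7/18 = 0
  3/17·s² − (7/18 + 3/17)·s + 7/18 = 0
which factors as (s − 1)·(3/17·s − 7/18) = 0, giving roots s = 1 and s = (7/18)/(3/17) = 119/54. Since 119/54 ≥ 1, the smallest root in [0, 1] is s = 1.)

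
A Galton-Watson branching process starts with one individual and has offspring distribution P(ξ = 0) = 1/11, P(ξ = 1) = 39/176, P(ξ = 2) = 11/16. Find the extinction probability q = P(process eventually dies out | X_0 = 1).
q = 16/121

The pgf is f(s) = 1/11 + 39/176·s + 11/16·s². The extinction probability q is the smallest fixed point of f in [0, 1]. Setting s = f(s):
  11/16·s² + (39/176 − 1)·s + 1/11 = 0
  11/16·s² − (1/11 + 11/16)·s + 1/11 = 0
which factors as (s − 1)·(11/16·s − 1/11) = 0, giving roots s = 1 and s = (1/11)/(11/16) = 16/121.
Mean offspring μ = 39/176 + 2·11/16 = 281/176 > 1 (supercritical), so q < 1. The extinction probability is the smaller root: q = (1/11)/(11/16) = 16/121.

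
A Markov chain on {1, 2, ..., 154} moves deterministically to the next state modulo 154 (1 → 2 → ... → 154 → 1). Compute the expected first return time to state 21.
E[T_21 | X_0 = 21] = 154

The chain cycles deterministically, so starting at state 21 it returns in exactly 154 steps. Equivalently, the stationary distribution is uniform π_j = 1/154 for every state j, so by Kac's formula E[T_21] = 1/π_21 = 154.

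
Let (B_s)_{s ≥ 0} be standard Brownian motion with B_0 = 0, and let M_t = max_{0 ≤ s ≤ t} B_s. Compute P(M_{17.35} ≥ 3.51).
P(M_{17.35} ≥ 3.51) = 2·P(B_{17.35} ≥ 3.51) = 2(1 − Φ(3.51/√17.35)) ≈ 0.3994

By the reflection principle for Brownian motion, P(M_t ≥ a) = 2 · P(B_t ≥ a) for a ≥ 0. Since B_t ~ N(0, t), P(B_t ≥ 3.51) = 1 − Φ(3.51/√t) = 1 − Φ(3.51/√17.35) = 1 − Φ(0.8427). So
  P(M_{17.35} ≥ 3.51) = 2(1 − Φ(0.8427)) ≈ 0.3994.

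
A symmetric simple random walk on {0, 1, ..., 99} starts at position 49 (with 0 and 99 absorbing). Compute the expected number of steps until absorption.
E[τ | X_0 = 49] = 2450

Let v_k = E[τ | X_0 = k]. Boundary: v_0 = v_99 = 0. Recurrence: v_k = 1 + (v_{k-1} + v_{k+1})/2 for 1 ≤ k ≤ 98. The particular solution to v_k − (v_{k-1} + v_{k+1})/2 = 1 is v_k = −k^2. Adding homogeneous solution A + B k and matching boundaries gives v_k = k (99 − k). Substituting k = 49: v_49 = 49 · 50 = 2450.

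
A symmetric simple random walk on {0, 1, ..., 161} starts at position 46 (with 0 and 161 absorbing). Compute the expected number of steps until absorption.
E[τ | X_0 = 46] = 5290

Let v_k = E[τ | X_0 = k]. Boundary: v_0 = v_161 = 0. Recurrence: v_k = 1 + (v_{k-1} + v_{k+1})/2 for 1 ≤ k ≤ 160. The particular solution to v_k − (v_{k-1} + v_{k+1})/2 = 1 is v_k = −k^2. Adding homogeneous solution A + B k and matching boundaries gives v_k = k (161 − k). Substituting k = 46: v_46 = 46 · 115 = 5290.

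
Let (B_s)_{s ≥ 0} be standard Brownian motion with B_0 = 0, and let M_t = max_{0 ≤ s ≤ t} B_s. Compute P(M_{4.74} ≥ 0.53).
P(M_{4.74} ≥ 0.53) = 2·P(B_{4.74} ≥ 0.53) = 2(1 − Φ(0.53/√4.74)) ≈ 0.8077

By the reflection principle for Brownian motion, P(M_t ≥ a) = 2 · P(B_t ≥ a) for a ≥ 0. Since B_t ~ N(0, t), P(B_t ≥ 0.53) = 1 − Φ(0.53/√t) = 1 − Φ(0.53/√4.74) = 1 − Φ(0.2434). So
  P(M_{4.74} ≥ 0.53) = 2(1 − Φ(0.2434)) ≈ 0.8077.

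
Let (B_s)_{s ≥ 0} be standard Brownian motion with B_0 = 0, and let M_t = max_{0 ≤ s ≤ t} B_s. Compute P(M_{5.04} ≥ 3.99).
P(M_{5.04} ≥ 3.99) = 2·P(B_{5.04} ≥ 3.99) = 2(1 − Φ(3.99/√5.04)) ≈ 0.0755

By the reflection principle for Brownian motion, P(M_t ≥ a) = 2 · P(B_t ≥ a) for a ≥ 0. Since B_t ~ N(0, t), P(B_t ≥ 3.99) = 1 − Φ(3.99/√t) = 1 − Φ(3.99/√5.04) = 1 − Φ(1.7773). So
  P(M_{5.04} ≥ 3.99) = 2(1 − Φ(1.7773)) ≈ 0.0755.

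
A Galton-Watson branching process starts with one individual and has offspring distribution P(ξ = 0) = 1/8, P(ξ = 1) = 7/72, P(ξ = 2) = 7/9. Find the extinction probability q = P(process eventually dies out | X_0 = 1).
q = 9/56

The pgf is f(s) = 1/8 + 7/72·s + 7/9·s². The extinction probability q is the smallest fixed point of f in [0, 1]. Setting s = f(s):
  7/9·s² + (7/72 − 1)·s + 1/8 = 0
  7/9·s² − (1/8 + 7/9)·s + 1/8 = 0
which factors as (s − 1)·(7/9·s − 1/8) = 0, giving roots s = 1 and s = (1/8)/(7/9) = 9/56.
Mean offspring μ = 7/72 + 2·7/9 = 119/72 > 1 (supercritical), so q < 1. The extinction probability is the smaller root: q = (1/8)/(7/9) = 9/56.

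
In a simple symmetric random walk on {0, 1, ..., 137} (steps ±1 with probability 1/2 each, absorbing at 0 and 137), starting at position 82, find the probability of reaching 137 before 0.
P(hit 137 before 0) = 82/137

Let u_k = P(hit 137 before 0 | start at k). Then u_0 = 0, u_137 = 1, and u_k = u_{k-1}/2 + u_{k+1}/2 for 1 ≤ k ≤ 136. This harmonic recurrence is solved by u_k = k/137, giving u_82 = 82/137.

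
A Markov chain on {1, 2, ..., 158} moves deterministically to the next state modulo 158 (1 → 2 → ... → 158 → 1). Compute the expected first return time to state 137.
E[T_137 | X_0 = 137] = 158

The chain cycles deterministically, so starting at state 137 it returns in exactly 158 steps. Equivalently, the stationary distribution is uniform π_j = 1/158 for every state j, so by Kac's formula E[T_137] = 1/π_137 = 158.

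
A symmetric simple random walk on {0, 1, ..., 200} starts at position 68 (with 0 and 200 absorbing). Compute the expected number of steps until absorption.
E[τ | X_0 = 68] = 8976

Let v_k = E[τ | X_0 = k]. Boundary: v_0 = v_200 = 0. Recurrence: v_k = 1 + (v_{k-1} + v_{k+1})/2 for 1 ≤ k ≤ 199. The particular solution to v_k − (v_{k-1} + v_{k+1})/2 = 1 is v_k = −k^2. Adding homogeneous solution A + B k and matching boundaries gives v_k = k (200 − k). Substituting k = 68: v_68 = 68 · 132 = 8976.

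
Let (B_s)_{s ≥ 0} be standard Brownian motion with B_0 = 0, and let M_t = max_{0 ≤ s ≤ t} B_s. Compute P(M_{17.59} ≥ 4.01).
P(M_{17.59} ≥ 4.01) = 2·P(B_{17.59} ≥ 4.01) = 2(1 − Φ(4.01/√17.59)) ≈ 0.3390

By the reflection principle for Brownian motion, P(M_t ≥ a) = 2 · P(B_t ≥ a) for a ≥ 0. Since B_t ~ N(0, t), P(B_t ≥ 4.01) = 1 − Φ(4.01/√t) = 1 − Φ(4.01/√17.59) = 1 − Φ(0.9561). So
  P(M_{17.59} ≥ 4.01) = 2(1 − Φ(0.9561)) ≈ 0.3390.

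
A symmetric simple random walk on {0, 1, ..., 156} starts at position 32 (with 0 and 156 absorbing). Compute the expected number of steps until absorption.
E[τ | X_0 = 32] = 3968

Let v_k = E[τ | X_0 = k]. Boundary: v_0 = v_156 = 0. Recurrence: v_k = 1 + (v_{k-1} + v_{k+1})/2 for 1 ≤ k ≤ 155. The particular solution to v_k − (v_{k-1} + v_{k+1})/2 = 1 is v_k = −k^2. Adding homogeneous solution A + B k and matching boundaries gives v_k = k (156 − k). Substituting k = 32: v_32 = 32 · 124 = 3968.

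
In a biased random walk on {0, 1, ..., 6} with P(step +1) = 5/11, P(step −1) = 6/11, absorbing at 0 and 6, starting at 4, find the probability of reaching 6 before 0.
P(hit 6 before 0) = (1 − (6/5)^4) / (1 − (6/5)^6) = 1525/2821

Let u_k denote P(reach 6 before 0 | start at k). Boundary: u_0 = 0, u_6 = 1. Recurrence: u_k = 5/11·u_{k+1} + 6/11·u_{k-1} for 1 ≤ k ≤ 5. Try u_k = A + B·r^k with r = q/p = (6/11)/(5/11) = 6/5. Substitution satisfies the recurrence; boundary conditions give:
  u_k = (1 − r^k) / (1 − r^N) = (1 − (6/5)^4) / (1 − (6/5)^6) = 1525/2821.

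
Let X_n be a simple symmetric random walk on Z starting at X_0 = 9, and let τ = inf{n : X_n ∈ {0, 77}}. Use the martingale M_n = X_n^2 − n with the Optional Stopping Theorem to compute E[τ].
E[τ] = 612

M_n = X_n^2 − n is a martingale (since E[X_{n+1}^2 | F_n] = X_n^2 + 1). By OST (τ has finite mean in a bounded region), E[M_τ] = E[M_0] = X_0^2 − 0 = 9^2 = 81. Also E[M_τ] = E[X_τ^2] − E[τ]. The walk exits at 0 or 77, with P(hit 77 first) = 9/77, so E[X_τ^2] = 77^2 · 9/77 + 0 = 693. Thus E[τ] = E[X_τ^2] − E[M_τ] = 693 − 81 = 612 = 9(77 − 9) = 612.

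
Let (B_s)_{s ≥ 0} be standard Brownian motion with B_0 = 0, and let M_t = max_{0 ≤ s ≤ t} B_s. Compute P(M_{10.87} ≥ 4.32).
P(M_{10.87} ≥ 4.32) = 2·P(B_{10.87} ≥ 4.32) = 2(1 − Φ(4.32/√10.87)) ≈ 0.1901

By the reflection principle for Brownian motion, P(M_t ≥ a) = 2 · P(B_t ≥ a) for a ≥ 0. Since B_t ~ N(0, t), P(B_t ≥ 4.32) = 1 − Φ(4.32/√t) = 1 − Φ(4.32/√10.87) = 1 − Φ(1.3103). So
  P(M_{10.87} ≥ 4.32) = 2(1 − Φ(1.3103)) ≈ 0.1901.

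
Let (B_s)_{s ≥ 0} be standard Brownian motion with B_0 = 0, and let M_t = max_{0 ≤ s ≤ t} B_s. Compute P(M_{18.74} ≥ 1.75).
P(M_{18.74} ≥ 1.75) = 2·P(B_{18.74} ≥ 1.75) = 2(1 − Φ(1.75/√18.74)) ≈ 0.6860

By the reflection principle for Brownian motion, P(M_t ≥ a) = 2 · P(B_t ≥ a) for a ≥ 0. Since B_t ~ N(0, t), P(B_t ≥ 1.75) = 1 − Φ(1.75/√t) = 1 − Φ(1.75/√18.74) = 1 − Φ(0.4043). So
  P(M_{18.74} ≥ 1.75) = 2(1 − Φ(0.4043)) ≈ 0.6860.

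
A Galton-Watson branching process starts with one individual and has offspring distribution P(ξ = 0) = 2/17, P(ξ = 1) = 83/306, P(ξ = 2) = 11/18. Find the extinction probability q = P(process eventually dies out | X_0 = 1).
q = 36/187

The pgf is f(s) = 2/17 + 83/306·s + 11/18·s². The extinction probability q is the smallest fixed point of f in [0, 1]. Setting s = f(s):
  11/18·s² + (83/306 − 1)·s + 2/17 = 0
  11/18·s² − (2/17 + 11/18)·s + 2/17 = 0
which factors as (s − 1)·(11/18·s − 2/17) = 0, giving roots s = 1 and s = (2/17)/(11/18) = 36/187.
Mean offspring μ = 83/306 + 2·11/18 = 457/306 > 1 (supercritical), so q < 1. The extinction probability is the smaller root: q = (2/17)/(11/18) = 36/187.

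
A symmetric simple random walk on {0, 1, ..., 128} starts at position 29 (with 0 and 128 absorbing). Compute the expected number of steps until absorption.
E[τ | X_0 = 29] = 2871

Let v_k = E[τ | X_0 = k]. Boundary: v_0 = v_128 = 0. Recurrence: v_k = 1 + (v_{k-1} + v_{k+1})/2 for 1 ≤ k ≤ 127. The particular solution to v_k − (v_{k-1} + v_{k+1})/2 = 1 is v_k = −k^2. Adding homogeneous solution A + B k and matching boundaries gives v_k = k (128 − k). Substituting k = 29: v_29 = 29 · 99 = 2871.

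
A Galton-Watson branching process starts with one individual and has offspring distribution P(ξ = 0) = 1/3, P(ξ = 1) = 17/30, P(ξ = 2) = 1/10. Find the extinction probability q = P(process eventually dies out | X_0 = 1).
q = 1

Mean offspring μ = 0·1/3 + 1·17/30 + 2·1/10 = 23/30 ≤ 1. For μ ≤ 1 with offspring not concentrated at 1, the Galton-Watson process goes extinct almost surely, so q = 1.
(Algebraic check: The pgf is f(s) = 1/3 + 17/30·s + 1/10·s². The extinction probability q is the smallest fixed point of f in [0, 1]. Setting s = f(s):
  1/10·s² + (17/30 − 1)·s + 1/3 = 0
  1/10·s² − (1/3 + 1/10)·s + 1/3 = 0
which factors as (s − 1)·(1/10·s − 1/3) = 0, giving roots s = 1 and s = (1/3)/(1/10) = 10/3. Since 10/3 ≥ 1, the smallest root in [0, 1] is s = 1.)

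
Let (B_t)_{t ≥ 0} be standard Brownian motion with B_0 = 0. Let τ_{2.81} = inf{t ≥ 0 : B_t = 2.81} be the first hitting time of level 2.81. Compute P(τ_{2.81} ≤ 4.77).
P(τ_{2.81} ≤ 4.77) = 2(1 − Φ(2.81/√4.77)) = 2(1 − Φ(1.2866)) ≈ 0.1982

By the reflection principle for standard BM, P(τ_b ≤ t) = 2 · P(B_t ≥ b). Since B_t ~ N(0, t), P(B_t ≥ 2.81) = 1 − Φ(2.81/√t) = 1 − Φ(2.81/√4.77) = 1 − Φ(1.2866) ≈ 0.09912. Doubling: P(τ_{2.81} ≤ 4.77) ≈ 2 · 0.09912 = 0.19824 ≈ 0.1982.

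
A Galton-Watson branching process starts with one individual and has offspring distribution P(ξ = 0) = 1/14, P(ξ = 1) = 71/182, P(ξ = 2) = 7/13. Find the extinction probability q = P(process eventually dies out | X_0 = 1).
q = 13/98

The pgf is f(s) = 1/14 + 71/182·s + 7/13·s². The extinction probability q is the smallest fixed point of f in [0, 1]. Setting s = f(s):
  7/13·s² + (71/182 − 1)·s + 1/14 = 0
  7/13·s² − (1/14 + 7/13)·s + 1/14 = 0
which factors as (s − 1)·(7/13·s − 1/14) = 0, giving roots s = 1 and s = (1/14)/(7/13) = 13/98.
Mean offspring μ = 71/182 + 2·7/13 = 267/182 > 1 (supercritical), so q < 1. The extinction probability is the smaller root: q = (1/14)/(7/13) = 13/98.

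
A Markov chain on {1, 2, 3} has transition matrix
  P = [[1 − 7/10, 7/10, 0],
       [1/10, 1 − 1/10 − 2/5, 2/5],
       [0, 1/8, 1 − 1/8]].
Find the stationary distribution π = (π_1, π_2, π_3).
π = (5/152, 35/152, 14/19)

This is a birth-death chain on three states, which satisfies detailed balance: π_1 · P_{12} = π_2 · P_{21} and π_2 · P_{23} = π_3 · P_{32}.
From π_1 · 7/10 = π_2 · 1/10: π_2/π_1 = (7/10)/(1/10) = 7.
From π_2 · 2/5 = π_3 · 1/8: π_3/π_2 = (2/5)/(1/8) = 16/5.
Take π_1 proportional to 1; then unnormalized π = (1, 7, 112/5). Normalize by dividing by the sum 152/5:
  π = (5/152, 35/152, 14/19).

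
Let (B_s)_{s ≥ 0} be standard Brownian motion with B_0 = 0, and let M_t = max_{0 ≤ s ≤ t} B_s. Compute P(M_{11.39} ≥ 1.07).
P(M_{11.39} ≥ 1.07) = 2·P(B_{11.39} ≥ 1.07) = 2(1 − Φ(1.07/√11.39)) ≈ 0.7512

By the reflection principle for Brownian motion, P(M_t ≥ a) = 2 · P(B_t ≥ a) for a ≥ 0. Since B_t ~ N(0, t), P(B_t ≥ 1.07) = 1 − Φ(1.07/√t) = 1 − Φ(1.07/√11.39) = 1 − Φ(0.3170). So
  P(M_{11.39} ≥ 1.07) = 2(1 − Φ(0.3170)) ≈ 0.7512.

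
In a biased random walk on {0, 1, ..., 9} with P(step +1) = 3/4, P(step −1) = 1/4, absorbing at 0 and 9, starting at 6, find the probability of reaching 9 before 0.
P(hit 9 before 0) = (1 − (1/3)^6) / (1 − (1/3)^9) = 756/757

Let u_k denote P(reach 9 before 0 | start at k). Boundary: u_0 = 0, u_9 = 1. Recurrence: u_k = 3/4·u_{k+1} + 1/4·u_{k-1} for 1 ≤ k ≤ 8. Try u_k = A + B·r^k with r = q/p = (1/4)/(3/4) = 1/3. Substitution satisfies the recurrence; boundary conditions give:
  u_k = (1 − r^k) / (1 − r^N) = (1 − (1/3)^6) / (1 − (1/3)^9) = 756/757.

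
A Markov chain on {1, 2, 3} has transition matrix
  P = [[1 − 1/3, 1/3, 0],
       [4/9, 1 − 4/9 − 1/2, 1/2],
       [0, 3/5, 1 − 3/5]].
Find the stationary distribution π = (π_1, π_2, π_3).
π = (8/19, 6/19, 5/19)

This is a birth-death chain on three states, which satisfies detailed balance: π_1 · P_{12} = π_2 · P_{21} and π_2 · P_{23} = π_3 · P_{32}.
From π_1 · 1/3 = π_2 · 4/9: π_2/π_1 = (1/3)/(4/9) = 3/4.
From π_2 · 1/2 = π_3 · 3/5: π_3/π_2 = (1/2)/(3/5) = 5/6.
Take π_1 proportional to 1; then unnormalized π = (1, 3/4, 5/8). Normalize by dividing by the sum 19/8:
  π = (8/19, 6/19, 5/19).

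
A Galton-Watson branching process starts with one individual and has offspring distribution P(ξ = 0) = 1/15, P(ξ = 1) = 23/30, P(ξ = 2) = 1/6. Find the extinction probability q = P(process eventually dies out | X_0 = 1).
q = 2/5

The pgf is f(s) = 1/15 + 23/30·s + 1/6·s². The extinction probability q is the smallest fixed point of f in [0, 1]. Setting s = f(s):
  1/6·s² + (23/30 − 1)·s + 1/15 = 0
  1/6·s² − (1/15 + 1/6)·s + 1/15 = 0
which factors as (s − 1)·(1/6·s − 1/15) = 0, giving roots s = 1 and s = (1/15)/(1/6) = 2/5.
Mean offspring μ = 23/30 + 2·1/6 = 11/10 > 1 (supercritical), so q < 1. The extinction probability is the smaller root: q = (1/15)/(1/6) = 2/5.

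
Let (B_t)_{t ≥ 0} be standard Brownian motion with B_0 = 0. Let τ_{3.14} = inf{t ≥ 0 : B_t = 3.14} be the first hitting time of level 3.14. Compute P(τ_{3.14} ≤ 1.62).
P(τ_{3.14} ≤ 1.62) = 2(1 − Φ(3.14/√1.62)) = 2(1 − Φ(2.4670)) ≈ 0.0136

By the reflection principle for standard BM, P(τ_b ≤ t) = 2 · P(B_t ≥ b). Since B_t ~ N(0, t), P(B_t ≥ 3.14) = 1 − Φ(3.14/√t) = 1 − Φ(3.14/√1.62) = 1 − Φ(2.4670) ≈ 0.00681. Doubling: P(τ_{3.14} ≤ 1.62) ≈ 2 · 0.00681 = 0.01362 ≈ 0.0136.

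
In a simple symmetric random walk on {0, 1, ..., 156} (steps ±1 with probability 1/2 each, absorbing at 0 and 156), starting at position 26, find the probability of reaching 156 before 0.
P(hit 156 before 0) = 26/156 = 1/6

Let u_k = P(hit 156 before 0 | start at k). Then u_0 = 0, u_156 = 1, and u_k = u_{k-1}/2 + u_{k+1}/2 for 1 ≤ k ≤ 155. This harmonic recurrence is solved by u_k = k/156, giving u_26 = 26/156 = 1/6.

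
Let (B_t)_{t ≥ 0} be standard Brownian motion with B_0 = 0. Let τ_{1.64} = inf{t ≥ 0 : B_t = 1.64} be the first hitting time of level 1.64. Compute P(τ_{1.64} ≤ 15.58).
P(τ_{1.64} ≤ 15.58) = 2(1 − Φ(1.64/√15.58)) = 2(1 − Φ(0.4155)) ≈ 0.6778

By the reflection principle for standard BM, P(τ_b ≤ t) = 2 · P(B_t ≥ b). Since B_t ~ N(0, t), P(B_t ≥ 1.64) = 1 − Φ(1.64/√t) = 1 − Φ(1.64/√15.58) = 1 − Φ(0.4155) ≈ 0.33889. Doubling: P(τ_{1.64} ≤ 15.58) ≈ 2 · 0.33889 = 0.67778 ≈ 0.6778.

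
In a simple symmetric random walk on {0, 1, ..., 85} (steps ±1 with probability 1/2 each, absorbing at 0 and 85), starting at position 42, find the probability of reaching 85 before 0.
P(hit 85 before 0) = 42/85

Let u_k = P(hit 85 before 0 | start at k). Then u_0 = 0, u_85 = 1, and u_k = u_{k-1}/2 + u_{k+1}/2 for 1 ≤ k ≤ 84. This harmonic recurrence is solved by u_k = k/85, giving u_42 = 42/85.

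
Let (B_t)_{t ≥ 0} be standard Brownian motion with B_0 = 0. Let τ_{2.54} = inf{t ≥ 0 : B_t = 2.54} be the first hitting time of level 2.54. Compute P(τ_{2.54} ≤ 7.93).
P(τ_{2.54} ≤ 7.93) = 2(1 − Φ(2.54/√7.93)) = 2(1 − Φ(0.9020)) ≈ 0.3671

By the reflection principle for standard BM, P(τ_b ≤ t) = 2 · P(B_t ≥ b). Since B_t ~ N(0, t), P(B_t ≥ 2.54) = 1 − Φ(2.54/√t) = 1 − Φ(2.54/√7.93) = 1 − Φ(0.9020) ≈ 0.18353. Doubling: P(τ_{2.54} ≤ 7.93) ≈ 2 · 0.18353 = 0.36706 ≈ 0.3671.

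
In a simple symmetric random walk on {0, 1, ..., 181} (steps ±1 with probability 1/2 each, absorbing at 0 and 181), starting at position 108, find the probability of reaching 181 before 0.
P(hit 181 before 0) = 108/181

Let u_k = P(hit 181 before 0 | start at k). Then u_0 = 0, u_181 = 1, and u_k = u_{k-1}/2 + u_{k+1}/2 for 1 ≤ k ≤ 180. This harmonic recurrence is solved by u_k = k/181, giving u_108 = 108/181.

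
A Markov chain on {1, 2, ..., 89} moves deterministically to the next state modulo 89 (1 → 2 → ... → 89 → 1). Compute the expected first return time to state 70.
E[T_70 | X_0 = 70] = 89

The chain cycles deterministically, so starting at state 70 it returns in exactly 89 steps. Equivalently, the stationary distribution is uniform π_j = 1/89 for every state j, so by Kac's formula E[T_70] = 1/π_70 = 89.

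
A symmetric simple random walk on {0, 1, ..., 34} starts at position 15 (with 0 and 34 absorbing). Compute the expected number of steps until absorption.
E[τ | X_0 = 15] = 285

Let v_k = E[τ | X_0 = k]. Boundary: v_0 = v_34 = 0. Recurrence: v_k = 1 + (v_{k-1} + v_{k+1})/2 for 1 ≤ k ≤ 33. The particular solution to v_k − (v_{k-1} + v_{k+1})/2 = 1 is v_k = −k^2. Adding homogeneous solution A + B k and matching boundaries gives v_k = k (34 − k). Substituting k = 15: v_15 = 15 · 19 = 285.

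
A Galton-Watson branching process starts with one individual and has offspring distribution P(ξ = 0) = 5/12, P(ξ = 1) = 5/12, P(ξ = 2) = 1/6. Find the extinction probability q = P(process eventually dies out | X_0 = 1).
q = 1

Mean offspring μ = 0·5/12 + 1·5/12 + 2·1/6 = 3/4 ≤ 1. For μ ≤ 1 with offspring not concentrated at 1, the Galton-Watson process goes extinct almost surely, so q = 1.
(Algebraic check: The pgf is f(s) = 5/12 + 5/12·s + 1/6·s². The extinction probability q is the smallest fixed point of f in [0, 1]. Setting s = f(s):
  1/6·s² + (5/12 − 1)·s + 5/12 = 0
  1/6·s² − (5/12 + 1/6)·s + 5/12 = 0
which factors as (s − 1)·(1/6·s − 5/12) = 0, giving roots s = 1 and s = (5/12)/(1/6) = 5/2. Since 5/2 ≥ 1, the smallest root in [0, 1] is s = 1.)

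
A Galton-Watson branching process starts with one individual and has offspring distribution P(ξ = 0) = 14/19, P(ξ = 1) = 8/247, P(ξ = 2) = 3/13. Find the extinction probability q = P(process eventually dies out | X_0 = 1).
q = 1

Mean offspring μ = 0·14/19 + 1·8/247 + 2·3/13 = 122/247 ≤ 1. For μ ≤ 1 with offspring not concentrated at 1, the Galton-Watson process goes extinct almost surely, so q = 1.
(Algebraic check: The pgf is f(s) = 14/19 + 8/247·s + 3/13·s². The extinction probability q is the smallest fixed point of f in [0, 1]. Setting s = f(s):
  3/13·s² + (8/247 − 1)·s + 14/19 = 0
  3/13·s² − (14/19 + 3/13)·s + 14/19 = 0
which factors as (s − 1)·(3/13·s − 14/19) = 0, giving roots s = 1 and s = (14/19)/(3/13) = 182/57. Since 182/57 ≥ 1, the smallest root in [0, 1] is s = 1.)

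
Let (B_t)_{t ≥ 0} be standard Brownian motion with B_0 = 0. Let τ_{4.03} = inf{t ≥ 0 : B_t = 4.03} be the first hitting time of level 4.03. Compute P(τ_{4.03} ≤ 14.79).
P(τ_{4.03} ≤ 14.79) = 2(1 − Φ(4.03/√14.79)) = 2(1 − Φ(1.0479)) ≈ 0.2947

By the reflection principle for standard BM, P(τ_b ≤ t) = 2 · P(B_t ≥ b). Since B_t ~ N(0, t), P(B_t ≥ 4.03) = 1 − Φ(4.03/√t) = 1 − Φ(4.03/√14.79) = 1 − Φ(1.0479) ≈ 0.14734. Doubling: P(τ_{4.03} ≤ 14.79) ≈ 2 · 0.14734 = 0.29468 ≈ 0.2947.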